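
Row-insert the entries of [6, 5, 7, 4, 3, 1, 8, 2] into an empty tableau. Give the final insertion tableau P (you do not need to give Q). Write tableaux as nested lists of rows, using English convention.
P = [[1, 2, 8], [3, 7], [4], [5], [6]]

Insert 6: appended to row 1. P = [[6]].
Insert 5: 5 bumps 6 from row 1; 6 starts row 2. P = [[5], [6]].
Insert 7: appended to row 1. P = [[5, 7], [6]].
Insert 4: 4 bumps 5 from row 1; 5 bumps 6 from row 2; 6 starts row 3. P = [[4, 7], [5], [6]].
Insert 3: 3 bumps 4 from row 1; 4 bumps 5 from row 2; 5 bumps 6 from row 3; 6 starts row 4. P = [[3, 7], [4], [5], [6]].
Insert 1: 1 bumps 3 from row 1; 3 bumps 4 from row 2; 4 bumps 5 from row 3; 5 bumps 6 from row 4; 6 starts row 5. P = [[1, 7], [3], [4], [5], [6]].
Insert 8: appended to row 1. P = [[1, 7, 8], [3], [4], [5], [6]].
Insert 2: 2 bumps 7 from row 1; 7 appends to row 2. P = [[1, 2, 8], [3, 7], [4], [5], [6]].

So P = [[1, 2, 8], [3, 7], [4], [5], [6]].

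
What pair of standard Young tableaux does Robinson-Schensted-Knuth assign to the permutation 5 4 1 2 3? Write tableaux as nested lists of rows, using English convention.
P = [[1, 2, 3], [4], [5]], Q = [[1, 4, 5], [2], [3]]

Insert each entry of the permutation into P by Schensted row insertion, recording in Q the position of each new cell.

Insert 5: appended to row 1. P = [[5]].
Insert 4: 4 bumps 5 from row 1; 5 starts row 2. P = [[4], [5]].
Insert 1: 1 bumps 4 from row 1; 4 bumps 5 from row 2; 5 starts row 3. P = [[1], [4], [5]].
Insert 2: appended to row 1. P = [[1, 2], [4], [5]].
Insert 3: appended to row 1. P = [[1, 2, 3], [4], [5]].

So P = [[1, 2, 3], [4], [5]], Q = [[1, 4, 5], [2], [3]].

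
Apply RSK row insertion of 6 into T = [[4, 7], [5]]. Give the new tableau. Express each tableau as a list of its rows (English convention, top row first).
In row 1, 6 replaces 7 (the leftmost entry greater than 6); 7 is bumped to row 2. 7 is appended to row 2. The new tableau is [[4, 6], [5, 7]].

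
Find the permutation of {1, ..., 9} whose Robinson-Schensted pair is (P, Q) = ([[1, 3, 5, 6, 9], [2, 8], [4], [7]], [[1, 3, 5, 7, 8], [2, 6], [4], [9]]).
Reverse the RSK construction: for i from n down to 1, find the cell of Q containing i, remove the entry at that cell from P, and reverse-bump it up through P; the value ejected from row 1 is w(i).

Step i=9: Q has 9 at row 4, column 1; remove 7 from row 4 of P and reverse-bump: 7 enters row 3 and ejects 4; 4 enters row 2 and ejects 2; 2 enters row 1 and ejects 1. So w(9) = 1. P is now [[2, 3, 5, 6, 9], [4, 8], [7]].
Step i=8: Q has 8 at row 1, column 5; remove that cell from P, ejecting 9. So w(8) = 9. P is now [[2, 3, 5, 6], [4, 8], [7]].
Step i=7: Q has 7 at row 1, column 4; remove that cell from P, ejecting 6. So w(7) = 6. P is now [[2, 3, 5], [4, 8], [7]].
Step i=6: Q has 6 at row 2, column 2; remove 8 from row 2 of P and reverse-bump: 8 enters row 1 and ejects 5. So w(6) = 5. P is now [[2, 3, 8], [4], [7]].
Step i=5: Q has 5 at row 1, column 3; remove that cell from P, ejecting 8. So w(5) = 8. P is now [[2, 3], [4], [7]].
Step i=4: Q has 4 at row 3, column 1; remove 7 from row 3 of P and reverse-bump: 7 enters row 2 and ejects 4; 4 enters row 1 and ejects 3. So w(4) = 3. P is now [[2, 4], [7]].
Step i=3: Q has 3 at row 1, column 2; remove that cell from P, ejecting 4. So w(3) = 4. P is now [[2], [7]].
Step i=2: Q has 2 at row 2, column 1; remove 7 from row 2 of P and reverse-bump: 7 enters row 1 and ejects 2. So w(2) = 2. P is now [[7]].
Step i=1: Q has 1 at row 1, column 1; remove that cell from P, ejecting 7. So w(1) = 7. P is now [].

So w = 7 2 4 3 8 5 6 9 1.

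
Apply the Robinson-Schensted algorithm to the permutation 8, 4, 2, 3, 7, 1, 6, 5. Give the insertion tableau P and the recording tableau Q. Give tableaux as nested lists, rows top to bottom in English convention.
Insert each entry of the permutation into P by Schensted row insertion, recording in Q the position of each new cell.

Insert 8: appended to row 1. P = [[8]], Q = [[1]].
Insert 4: 4 bumps 8 from row 1; 8 starts row 2. P = [[4], [8]], Q = [[1], [2]].
Insert 2: 2 bumps 4 from row 1; 4 bumps 8 from row 2; 8 starts row 3. P = [[2], [4], [8]], Q = [[1], [2], [3]].
Insert 3: appended to row 1. P = [[2, 3], [4], [8]], Q = [[1, 4], [2], [3]].
Insert 7: appended to row 1. P = [[2, 3, 7], [4], [8]], Q = [[1, 4, 5], [2], [3]].
Insert 1: 1 bumps 2 from row 1; 2 bumps 4 from row 2; 4 bumps 8 from row 3; 8 starts row 4. P = [[1, 3, 7], [2], [4], [8]], Q = [[1, 4, 5], [2], [3], [6]].
Insert 6: 6 bumps 7 from row 1; 7 appends to row 2. P = [[1, 3, 6], [2, 7], [4], [8]], Q = [[1, 4, 5], [2, 7], [3], [6]].
Insert 5: 5 bumps 6 from row 1; 6 bumps 7 from row 2; 7 appends to row 3. P = [[1, 3, 5], [2, 6], [4, 7], [8]], Q = [[1, 4, 5], [2, 7], [3, 8], [6]].

So P = [[1, 3, 5], [2, 6], [4, 7], [8]], Q = [[1, 4, 5], [2, 7], [3, 8], [6]].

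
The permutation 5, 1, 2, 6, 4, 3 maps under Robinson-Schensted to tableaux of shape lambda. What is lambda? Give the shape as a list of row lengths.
Row-insert each entry into an empty tableau.

After inserting 5: P = [[5]].
After inserting 1: P = [[1], [5]].
After inserting 2: P = [[1, 2], [5]].
After inserting 6: P = [[1, 2, 6], [5]].
After inserting 4: P = [[1, 2, 4], [5, 6]].
After inserting 3: P = [[1, 2, 3], [4, 6], [5]].

The final insertion tableau P = [[1, 2, 3], [4, 6], [5]] has shape [3, 2, 1].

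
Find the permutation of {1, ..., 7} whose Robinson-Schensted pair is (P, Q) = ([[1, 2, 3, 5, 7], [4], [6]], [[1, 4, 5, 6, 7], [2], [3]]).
6 4 1 2 3 5 7

Reverse the RSK construction: for i from n down to 1, find the cell of Q containing i, remove the entry at that cell from P, and reverse-bump it up through P; the value ejected from row 1 is w(i).

Step i=7: Q has 7 at row 1, column 5; remove that cell from P, ejecting 7. So w(7) = 7. P is now [[1, 2, 3, 5], [4], [6]].
Step i=6: Q has 6 at row 1, column 4; remove that cell from P, ejecting 5. So w(6) = 5. P is now [[1, 2, 3], [4], [6]].
Step i=5: Q has 5 at row 1, column 3; remove that cell from P, ejecting 3. So w(5) = 3. P is now [[1, 2], [4], [6]].
Step i=4: Q has 4 at row 1, column 2; remove that cell from P, ejecting 2. So w(4) = 2. P is now [[1], [4], [6]].
Step i=3: Q has 3 at row 3, column 1; remove 6 from row 3 of P and reverse-bump: 6 enters row 2 and ejects 4; 4 enters row 1 and ejects 1. So w(3) = 1. P is now [[4], [6]].
Step i=2: Q has 2 at row 2, column 1; remove 6 from row 2 of P and reverse-bump: 6 enters row 1 and ejects 4. So w(2) = 4. P is now [[6]].
Step i=1: Q has 1 at row 1, column 1; remove that cell from P, ejecting 6. So w(1) = 6. P is now [].

So w = 6 4 1 2 3 5 7.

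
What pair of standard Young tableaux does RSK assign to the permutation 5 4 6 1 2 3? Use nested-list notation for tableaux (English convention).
Insert each entry of the permutation into P by Schensted row insertion, recording in Q the position of each new cell.

Insert 5: appended to row 1. P = [[5]].
Insert 4: 4 bumps 5 from row 1; 5 starts row 2. P = [[4], [5]].
Insert 6: appended to row 1. P = [[4, 6], [5]].
Insert 1: 1 bumps 4 from row 1; 4 bumps 5 from row 2; 5 starts row 3. P = [[1, 6], [4], [5]].
Insert 2: 2 bumps 6 from row 1; 6 appends to row 2. P = [[1, 2], [4, 6], [5]].
Insert 3: appended to row 1. P = [[1, 2, 3], [4, 6], [5]].

So P = [[1, 2, 3], [4, 6], [5]], Q = [[1, 3, 6], [2, 5], [4]].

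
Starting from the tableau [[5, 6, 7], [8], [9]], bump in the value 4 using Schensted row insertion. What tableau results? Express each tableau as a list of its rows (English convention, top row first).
In row 1, 4 replaces 5 (the leftmost entry greater than 4); 5 is bumped to row 2. In row 2, 5 replaces 8 (the leftmost entry greater than 5); 8 is bumped to row 3. In row 3, 8 replaces 9 (the leftmost entry greater than 8); 9 is bumped to row 4. 9 starts a new row 4. The new tableau is [[4, 6, 7], [5], [8], [9]].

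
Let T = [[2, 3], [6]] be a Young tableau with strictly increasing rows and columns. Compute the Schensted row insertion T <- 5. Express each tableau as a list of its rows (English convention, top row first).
5 is larger than every entry of row 1, so it is appended to row 1. The new tableau is [[2, 3, 5], [6]].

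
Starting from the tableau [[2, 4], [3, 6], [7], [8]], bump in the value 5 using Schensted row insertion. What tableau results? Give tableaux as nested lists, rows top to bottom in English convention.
5 is larger than every entry of row 1, so it is appended to row 1. The new tableau is [[2, 4, 5], [3, 6], [7], [8]].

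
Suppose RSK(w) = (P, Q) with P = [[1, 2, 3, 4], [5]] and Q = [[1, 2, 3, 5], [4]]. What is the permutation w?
Reverse the RSK construction: for i from n down to 1, find the cell of Q containing i, remove the entry at that cell from P, and reverse-bump it up through P; the value ejected from row 1 is w(i).

Step i=5: Q has 5 at row 1, column 4; remove that cell from P, ejecting 4. So w(5) = 4. P is now [[1, 2, 3], [5]].
Step i=4: Q has 4 at row 2, column 1; remove 5 from row 2 of P and reverse-bump: 5 enters row 1 and ejects 3. So w(4) = 3. P is now [[1, 2, 5]].
Step i=3: Q has 3 at row 1, column 3; remove that cell from P, ejecting 5. So w(3) = 5. P is now [[1, 2]].
Step i=2: Q has 2 at row 1, column 2; remove that cell from P, ejecting 2. So w(2) = 2. P is now [[1]].
Step i=1: Q has 1 at row 1, column 1; remove that cell from P, ejecting 1. So w(1) = 1. P is now [].

So w = 1 2 5 3 4.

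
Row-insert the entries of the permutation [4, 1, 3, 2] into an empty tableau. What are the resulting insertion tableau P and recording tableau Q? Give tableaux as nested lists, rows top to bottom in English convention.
Insert each entry of the permutation into P by Schensted row insertion, recording in Q the position of each new cell.

Insert 4: appended to row 1. P = [[4]].
Insert 1: 1 bumps 4 from row 1; 4 starts row 2. P = [[1], [4]].
Insert 3: appended to row 1. P = [[1, 3], [4]].
Insert 2: 2 bumps 3 from row 1; 3 bumps 4 from row 2; 4 starts row 3. P = [[1, 2], [3], [4]].

So P = [[1, 2], [3], [4]], Q = [[1, 3], [2], [4]].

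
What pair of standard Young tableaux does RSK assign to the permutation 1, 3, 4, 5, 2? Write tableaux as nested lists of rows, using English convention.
Insert each entry of the permutation into P by Schensted row insertion, recording in Q the position of each new cell.

After inserting 1: P = [[1]].
After inserting 3: P = [[1, 3]].
After inserting 4: P = [[1, 3, 4]].
After inserting 5: P = [[1, 3, 4, 5]].
After inserting 2: P = [[1, 2, 4, 5], [3]].

So P = [[1, 2, 4, 5], [3]], Q = [[1, 2, 3, 4], [5]].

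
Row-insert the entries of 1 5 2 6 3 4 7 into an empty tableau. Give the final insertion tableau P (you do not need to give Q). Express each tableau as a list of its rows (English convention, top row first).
Insert 1: appended to row 1. P = [[1]].
Insert 5: appended to row 1. P = [[1, 5]].
Insert 2: 2 bumps 5 from row 1; 5 starts row 2. P = [[1, 2], [5]].
Insert 6: appended to row 1. P = [[1, 2, 6], [5]].
Insert 3: 3 bumps 6 from row 1; 6 appends to row 2. P = [[1, 2, 3], [5, 6]].
Insert 4: appended to row 1. P = [[1, 2, 3, 4], [5, 6]].
Insert 7: appended to row 1. P = [[1, 2, 3, 4, 7], [5, 6]].

So P = [[1, 2, 3, 4, 7], [5, 6]].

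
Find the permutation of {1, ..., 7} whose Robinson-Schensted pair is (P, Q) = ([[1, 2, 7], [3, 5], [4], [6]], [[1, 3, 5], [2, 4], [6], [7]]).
4 1 6 5 7 3 2

Reverse the RSK construction: for i from n down to 1, find the cell of Q containing i, remove the entry at that cell from P, and reverse-bump it up through P; the value ejected from row 1 is w(i).

Step i=7: Q has 7 at row 4, column 1; remove 6 from row 4 of P and reverse-bump: 6 enters row 3 and ejects 4; 4 enters row 2 and ejects 3; 3 enters row 1 and ejects 2. So w(7) = 2. P is now [[1, 3, 7], [4, 5], [6]].
Step i=6: Q has 6 at row 3, column 1; remove 6 from row 3 of P and reverse-bump: 6 enters row 2 and ejects 5; 5 enters row 1 and ejects 3. So w(6) = 3. P is now [[1, 5, 7], [4, 6]].
Step i=5: Q has 5 at row 1, column 3; remove that cell from P, ejecting 7. So w(5) = 7. P is now [[1, 5], [4, 6]].
Step i=4: Q has 4 at row 2, column 2; remove 6 from row 2 of P and reverse-bump: 6 enters row 1 and ejects 5. So w(4) = 5. P is now [[1, 6], [4]].
Step i=3: Q has 3 at row 1, column 2; remove that cell from P, ejecting 6. So w(3) = 6. P is now [[1], [4]].
Step i=2: Q has 2 at row 2, column 1; remove 4 from row 2 of P and reverse-bump: 4 enters row 1 and ejects 1. So w(2) = 1. P is now [[4]].
Step i=1: Q has 1 at row 1, column 1; remove that cell from P, ejecting 4. So w(1) = 4. P is now [].

So w = 4 1 6 5 7 3 2.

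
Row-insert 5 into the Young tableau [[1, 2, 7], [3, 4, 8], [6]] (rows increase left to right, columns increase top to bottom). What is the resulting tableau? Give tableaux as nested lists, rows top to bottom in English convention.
In row 1, 5 replaces 7 (the leftmost entry greater than 5); 7 is bumped to row 2. In row 2, 7 replaces 8 (the leftmost entry greater than 7); 8 is bumped to row 3. 8 is appended to row 3. The new tableau is [[1, 2, 5], [3, 4, 7], [6, 8]].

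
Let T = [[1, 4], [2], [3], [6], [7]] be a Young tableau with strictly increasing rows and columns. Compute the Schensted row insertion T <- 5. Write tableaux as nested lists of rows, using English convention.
[[1, 4, 5], [2], [3], [6], [7]]

5 is larger than every entry of row 1, so it is appended to row 1. The new tableau is [[1, 4, 5], [2], [3], [6], [7]].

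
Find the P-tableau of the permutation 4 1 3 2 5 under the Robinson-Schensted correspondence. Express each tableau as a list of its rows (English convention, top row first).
P = [[1, 2, 5], [3], [4]]

Insert 4: appended to row 1. P = [[4]].
Insert 1: 1 bumps 4 from row 1; 4 starts row 2. P = [[1], [4]].
Insert 3: appended to row 1. P = [[1, 3], [4]].
Insert 2: 2 bumps 3 from row 1; 3 bumps 4 from row 2; 4 starts row 3. P = [[1, 2], [3], [4]].
Insert 5: appended to row 1. P = [[1, 2, 5], [3], [4]].

So P = [[1, 2, 5], [3], [4]].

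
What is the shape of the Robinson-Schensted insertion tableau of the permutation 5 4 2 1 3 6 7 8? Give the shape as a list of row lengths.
Row-insert each entry into an empty tableau.

After inserting 5: P = [[5]].
After inserting 4: P = [[4], [5]].
After inserting 2: P = [[2], [4], [5]].
After inserting 1: P = [[1], [2], [4], [5]].
After inserting 3: P = [[1, 3], [2], [4], [5]].
After inserting 6: P = [[1, 3, 6], [2], [4], [5]].
After inserting 7: P = [[1, 3, 6, 7], [2], [4], [5]].
After inserting 8: P = [[1, 3, 6, 7, 8], [2], [4], [5]].

The final insertion tableau P = [[1, 3, 6, 7, 8], [2], [4], [5]] has shape [5, 1, 1, 1].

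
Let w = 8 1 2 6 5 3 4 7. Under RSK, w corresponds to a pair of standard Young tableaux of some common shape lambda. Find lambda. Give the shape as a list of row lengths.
[5, 1, 1, 1]

Row-insert each entry into an empty tableau.

After inserting 8: P = [[8]].
After inserting 1: P = [[1], [8]].
After inserting 2: P = [[1, 2], [8]].
After inserting 6: P = [[1, 2, 6], [8]].
After inserting 5: P = [[1, 2, 5], [6], [8]].
After inserting 3: P = [[1, 2, 3], [5], [6], [8]].
After inserting 4: P = [[1, 2, 3, 4], [5], [6], [8]].
After inserting 7: P = [[1, 2, 3, 4, 7], [5], [6], [8]].

The final insertion tableau P = [[1, 2, 3, 4, 7], [5], [6], [8]] has shape [5, 1, 1, 1].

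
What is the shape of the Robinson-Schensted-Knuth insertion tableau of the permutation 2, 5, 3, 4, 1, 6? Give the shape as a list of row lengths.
Row-insert each entry into an empty tableau.

After inserting 2: P = [[2]].
After inserting 5: P = [[2, 5]].
After inserting 3: P = [[2, 3], [5]].
After inserting 4: P = [[2, 3, 4], [5]].
After inserting 1: P = [[1, 3, 4], [2], [5]].
After inserting 6: P = [[1, 3, 4, 6], [2], [5]].

The final insertion tableau P = [[1, 3, 4, 6], [2], [5]] has shape [4, 1, 1].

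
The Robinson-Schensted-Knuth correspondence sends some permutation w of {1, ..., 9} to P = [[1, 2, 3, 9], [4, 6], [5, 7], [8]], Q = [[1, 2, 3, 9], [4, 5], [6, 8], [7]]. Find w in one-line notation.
1 5 8 4 7 6 2 3 9

Reverse the RSK construction: for i from n down to 1, find the cell of Q containing i, remove the entry at that cell from P, and reverse-bump it up through P; the value ejected from row 1 is w(i).

Step i=9: Q has 9 at row 1, column 4; remove that cell from P, ejecting 9. So w(9) = 9. P is now [[1, 2, 3], [4, 6], [5, 7], [8]].
Step i=8: Q has 8 at row 3, column 2; remove 7 from row 3 of P and reverse-bump: 7 enters row 2 and ejects 6; 6 enters row 1 and ejects 3. So w(8) = 3. P is now [[1, 2, 6], [4, 7], [5], [8]].
Step i=7: Q has 7 at row 4, column 1; remove 8 from row 4 of P and reverse-bump: 8 enters row 3 and ejects 5; 5 enters row 2 and ejects 4; 4 enters row 1 and ejects 2. So w(7) = 2. P is now [[1, 4, 6], [5, 7], [8]].
Step i=6: Q has 6 at row 3, column 1; remove 8 from row 3 of P and reverse-bump: 8 enters row 2 and ejects 7; 7 enters row 1 and ejects 6. So w(6) = 6. P is now [[1, 4, 7], [5, 8]].
Step i=5: Q has 5 at row 2, column 2; remove 8 from row 2 of P and reverse-bump: 8 enters row 1 and ejects 7. So w(5) = 7. P is now [[1, 4, 8], [5]].
Step i=4: Q has 4 at row 2, column 1; remove 5 from row 2 of P and reverse-bump: 5 enters row 1 and ejects 4. So w(4) = 4. P is now [[1, 5, 8]].
Step i=3: Q has 3 at row 1, column 3; remove that cell from P, ejecting 8. So w(3) = 8. P is now [[1, 5]].
Step i=2: Q has 2 at row 1, column 2; remove that cell from P, ejecting 5. So w(2) = 5. P is now [[1]].
Step i=1: Q has 1 at row 1, column 1; remove that cell from P, ejecting 1. So w(1) = 1. P is now [].

So w = 1 5 8 4 7 6 2 3 9.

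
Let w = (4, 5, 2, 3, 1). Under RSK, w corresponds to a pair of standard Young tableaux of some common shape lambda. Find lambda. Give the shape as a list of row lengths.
[2, 2, 1]

Row-insert each entry into an empty tableau.

After inserting 4: P = [[4]].
After inserting 5: P = [[4, 5]].
After inserting 2: P = [[2, 5], [4]].
After inserting 3: P = [[2, 3], [4, 5]].
After inserting 1: P = [[1, 3], [2, 5], [4]].

The final insertion tableau P = [[1, 3], [2, 5], [4]] has shape [2, 2, 1].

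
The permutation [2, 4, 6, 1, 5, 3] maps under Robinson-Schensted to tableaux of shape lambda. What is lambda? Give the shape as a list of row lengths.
Row-insert each entry into an empty tableau.

After inserting 2: P = [[2]].
After inserting 4: P = [[2, 4]].
After inserting 6: P = [[2, 4, 6]].
After inserting 1: P = [[1, 4, 6], [2]].
After inserting 5: P = [[1, 4, 5], [2, 6]].
After inserting 3: P = [[1, 3, 5], [2, 4], [6]].

The final insertion tableau P = [[1, 3, 5], [2, 4], [6]] has shape [3, 2, 1].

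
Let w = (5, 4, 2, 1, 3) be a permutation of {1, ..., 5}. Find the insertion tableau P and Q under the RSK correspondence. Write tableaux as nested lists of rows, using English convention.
P = [[1, 3], [2], [4], [5]], Q = [[1, 5], [2], [3], [4]]

Insert each entry of the permutation into P by Schensted row insertion, recording in Q the position of each new cell.

Insert 5: appended to row 1. P = [[5]], Q = [[1]].
Insert 4: 4 bumps 5 from row 1; 5 starts row 2. P = [[4], [5]], Q = [[1], [2]].
Insert 2: 2 bumps 4 from row 1; 4 bumps 5 from row 2; 5 starts row 3. P = [[2], [4], [5]], Q = [[1], [2], [3]].
Insert 1: 1 bumps 2 from row 1; 2 bumps 4 from row 2; 4 bumps 5 from row 3; 5 starts row 4. P = [[1], [2], [4], [5]], Q = [[1], [2], [3], [4]].
Insert 3: appended to row 1. P = [[1, 3], [2], [4], [5]], Q = [[1, 5], [2], [3], [4]].

So P = [[1, 3], [2], [4], [5]], Q = [[1, 5], [2], [3], [4]].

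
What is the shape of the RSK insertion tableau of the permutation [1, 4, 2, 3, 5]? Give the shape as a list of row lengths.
[4, 1]

Row-insert each entry into an empty tableau.

After inserting 1: P = [[1]].
After inserting 4: P = [[1, 4]].
After inserting 2: P = [[1, 2], [4]].
After inserting 3: P = [[1, 2, 3], [4]].
After inserting 5: P = [[1, 2, 3, 5], [4]].

The final insertion tableau P = [[1, 2, 3, 5], [4]] has shape [4, 1].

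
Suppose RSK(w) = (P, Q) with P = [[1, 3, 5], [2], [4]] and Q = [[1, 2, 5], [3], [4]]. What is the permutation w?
Reverse the RSK construction: for i from n down to 1, find the cell of Q containing i, remove the entry at that cell from P, and reverse-bump it up through P; the value ejected from row 1 is w(i).

Step i=5: Q has 5 at row 1, column 3; remove that cell from P, ejecting 5. So w(5) = 5. P is now [[1, 3], [2], [4]].
Step i=4: Q has 4 at row 3, column 1; remove 4 from row 3 of P and reverse-bump: 4 enters row 2 and ejects 2; 2 enters row 1 and ejects 1. So w(4) = 1. P is now [[2, 3], [4]].
Step i=3: Q has 3 at row 2, column 1; remove 4 from row 2 of P and reverse-bump: 4 enters row 1 and ejects 3. So w(3) = 3. P is now [[2, 4]].
Step i=2: Q has 2 at row 1, column 2; remove that cell from P, ejecting 4. So w(2) = 4. P is now [[2]].
Step i=1: Q has 1 at row 1, column 1; remove that cell from P, ejecting 2. So w(1) = 2. P is now [].

So w = 2 4 3 1 5.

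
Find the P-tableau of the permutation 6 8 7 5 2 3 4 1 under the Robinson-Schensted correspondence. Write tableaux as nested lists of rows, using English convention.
Insert 6: appended to row 1. P = [[6]].
Insert 8: appended to row 1. P = [[6, 8]].
Insert 7: 7 bumps 8 from row 1; 8 starts row 2. P = [[6, 7], [8]].
Insert 5: 5 bumps 6 from row 1; 6 bumps 8 from row 2; 8 starts row 3. P = [[5, 7], [6], [8]].
Insert 2: 2 bumps 5 from row 1; 5 bumps 6 from row 2; 6 bumps 8 from row 3; 8 starts row 4. P = [[2, 7], [5], [6], [8]].
Insert 3: 3 bumps 7 from row 1; 7 appends to row 2. P = [[2, 3], [5, 7], [6], [8]].
Insert 4: appended to row 1. P = [[2, 3, 4], [5, 7], [6], [8]].
Insert 1: 1 bumps 2 from row 1; 2 bumps 5 from row 2; 5 bumps 6 from row 3; 6 bumps 8 from row 4; 8 starts row 5. P = [[1, 3, 4], [2, 7], [5], [6], [8]].

So P = [[1, 3, 4], [2, 7], [5], [6], [8]].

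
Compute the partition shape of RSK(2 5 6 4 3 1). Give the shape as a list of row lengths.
Row-insert each entry into an empty tableau.

After inserting 2: P = [[2]].
After inserting 5: P = [[2, 5]].
After inserting 6: P = [[2, 5, 6]].
After inserting 4: P = [[2, 4, 6], [5]].
After inserting 3: P = [[2, 3, 6], [4], [5]].
After inserting 1: P = [[1, 3, 6], [2], [4], [5]].

The final insertion tableau P = [[1, 3, 6], [2], [4], [5]] has shape [3, 1, 1, 1].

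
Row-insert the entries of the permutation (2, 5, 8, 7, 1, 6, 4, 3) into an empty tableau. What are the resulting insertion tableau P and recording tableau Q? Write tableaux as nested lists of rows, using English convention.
P = [[1, 3, 6], [2, 4], [5], [7], [8]], Q = [[1, 2, 3], [4, 6], [5], [7], [8]]

Insert each entry of the permutation into P by Schensted row insertion, recording in Q the position of each new cell.

Insert 2: appended to row 1. P = [[2]], Q = [[1]].
Insert 5: appended to row 1. P = [[2, 5]], Q = [[1, 2]].
Insert 8: appended to row 1. P = [[2, 5, 8]], Q = [[1, 2, 3]].
Insert 7: 7 bumps 8 from row 1; 8 starts row 2. P = [[2, 5, 7], [8]], Q = [[1, 2, 3], [4]].
Insert 1: 1 bumps 2 from row 1; 2 bumps 8 from row 2; 8 starts row 3. P = [[1, 5, 7], [2], [8]], Q = [[1, 2, 3], [4], [5]].
Insert 6: 6 bumps 7 from row 1; 7 appends to row 2. P = [[1, 5, 6], [2, 7], [8]], Q = [[1, 2, 3], [4, 6], [5]].
Insert 4: 4 bumps 5 from row 1; 5 bumps 7 from row 2; 7 bumps 8 from row 3; 8 starts row 4. P = [[1, 4, 6], [2, 5], [7], [8]], Q = [[1, 2, 3], [4, 6], [5], [7]].
Insert 3: 3 bumps 4 from row 1; 4 bumps 5 from row 2; 5 bumps 7 from row 3; 7 bumps 8 from row 4; 8 starts row 5. P = [[1, 3, 6], [2, 4], [5], [7], [8]], Q = [[1, 2, 3], [4, 6], [5], [7], [8]].

So P = [[1, 3, 6], [2, 4], [5], [7], [8]], Q = [[1, 2, 3], [4, 6], [5], [7], [8]].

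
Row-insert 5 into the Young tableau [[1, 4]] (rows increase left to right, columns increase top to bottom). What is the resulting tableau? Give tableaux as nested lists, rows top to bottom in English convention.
5 is larger than every entry of row 1, so it is appended to row 1. The new tableau is [[1, 4, 5]].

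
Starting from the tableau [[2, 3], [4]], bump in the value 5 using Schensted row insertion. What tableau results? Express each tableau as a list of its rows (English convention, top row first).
[[2, 3, 5], [4]]

5 is larger than every entry of row 1, so it is appended to row 1. The new tableau is [[2, 3, 5], [4]].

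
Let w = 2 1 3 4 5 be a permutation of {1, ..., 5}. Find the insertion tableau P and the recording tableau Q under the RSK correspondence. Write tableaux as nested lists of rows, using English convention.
P = [[1, 3, 4, 5], [2]], Q = [[1, 3, 4, 5], [2]]

Insert each entry of the permutation into P by Schensted row insertion, recording in Q the position of each new cell.

Insert 2: appended to row 1. P = [[2]], Q = [[1]].
Insert 1: 1 bumps 2 from row 1; 2 starts row 2. P = [[1], [2]], Q = [[1], [2]].
Insert 3: appended to row 1. P = [[1, 3], [2]], Q = [[1, 3], [2]].
Insert 4: appended to row 1. P = [[1, 3, 4], [2]], Q = [[1, 3, 4], [2]].
Insert 5: appended to row 1. P = [[1, 3, 4, 5], [2]], Q = [[1, 3, 4, 5], [2]].

So P = [[1, 3, 4, 5], [2]], Q = [[1, 3, 4, 5], [2]].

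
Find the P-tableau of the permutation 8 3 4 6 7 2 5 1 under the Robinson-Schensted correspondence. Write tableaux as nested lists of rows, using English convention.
P = [[1, 4, 5, 7], [2, 6], [3], [8]]

Insert 8: appended to row 1. P = [[8]].
Insert 3: 3 bumps 8 from row 1; 8 starts row 2. P = [[3], [8]].
Insert 4: appended to row 1. P = [[3, 4], [8]].
Insert 6: appended to row 1. P = [[3, 4, 6], [8]].
Insert 7: appended to row 1. P = [[3, 4, 6, 7], [8]].
Insert 2: 2 bumps 3 from row 1; 3 bumps 8 from row 2; 8 starts row 3. P = [[2, 4, 6, 7], [3], [8]].
Insert 5: 5 bumps 6 from row 1; 6 appends to row 2. P = [[2, 4, 5, 7], [3, 6], [8]].
Insert 1: 1 bumps 2 from row 1; 2 bumps 3 from row 2; 3 bumps 8 from row 3; 8 starts row 4. P = [[1, 4, 5, 7], [2, 6], [3], [8]].

So P = [[1, 4, 5, 7], [2, 6], [3], [8]].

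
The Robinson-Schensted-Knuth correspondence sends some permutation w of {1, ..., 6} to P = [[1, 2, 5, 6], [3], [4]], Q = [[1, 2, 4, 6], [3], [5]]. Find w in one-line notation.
1 4 3 5 2 6

Reverse the RSK construction: for i from n down to 1, find the cell of Q containing i, remove the entry at that cell from P, and reverse-bump it up through P; the value ejected from row 1 is w(i).

Step i=6: Q has 6 at row 1, column 4; remove that cell from P, ejecting 6. So w(6) = 6. P is now [[1, 2, 5], [3], [4]].
Step i=5: Q has 5 at row 3, column 1; remove 4 from row 3 of P and reverse-bump: 4 enters row 2 and ejects 3; 3 enters row 1 and ejects 2. So w(5) = 2. P is now [[1, 3, 5], [4]].
Step i=4: Q has 4 at row 1, column 3; remove that cell from P, ejecting 5. So w(4) = 5. P is now [[1, 3], [4]].
Step i=3: Q has 3 at row 2, column 1; remove 4 from row 2 of P and reverse-bump: 4 enters row 1 and ejects 3. So w(3) = 3. P is now [[1, 4]].
Step i=2: Q has 2 at row 1, column 2; remove that cell from P, ejecting 4. So w(2) = 4. P is now [[1]].
Step i=1: Q has 1 at row 1, column 1; remove that cell from P, ejecting 1. So w(1) = 1. P is now [].

So w = 1 4 3 5 2 6.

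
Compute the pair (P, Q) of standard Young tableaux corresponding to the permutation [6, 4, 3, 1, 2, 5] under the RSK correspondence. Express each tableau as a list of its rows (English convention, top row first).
Insert each entry of the permutation into P by Schensted row insertion, recording in Q the position of each new cell.

Insert 6: appended to row 1. P = [[6]], Q = [[1]].
Insert 4: 4 bumps 6 from row 1; 6 starts row 2. P = [[4], [6]], Q = [[1], [2]].
Insert 3: 3 bumps 4 from row 1; 4 bumps 6 from row 2; 6 starts row 3. P = [[3], [4], [6]], Q = [[1], [2], [3]].
Insert 1: 1 bumps 3 from row 1; 3 bumps 4 from row 2; 4 bumps 6 from row 3; 6 starts row 4. P = [[1], [3], [4], [6]], Q = [[1], [2], [3], [4]].
Insert 2: appended to row 1. P = [[1, 2], [3], [4], [6]], Q = [[1, 5], [2], [3], [4]].
Insert 5: appended to row 1. P = [[1, 2, 5], [3], [4], [6]], Q = [[1, 5, 6], [2], [3], [4]].

So P = [[1, 2, 5], [3], [4], [6]], Q = [[1, 5, 6], [2], [3], [4]].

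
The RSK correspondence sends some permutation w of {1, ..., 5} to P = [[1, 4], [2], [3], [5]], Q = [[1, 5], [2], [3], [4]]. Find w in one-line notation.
Reverse the RSK construction: for i from n down to 1, find the cell of Q containing i, remove the entry at that cell from P, and reverse-bump it up through P; the value ejected from row 1 is w(i).

Step i=5: Q has 5 at row 1, column 2; remove that cell from P, ejecting 4. So w(5) = 4. P is now [[1], [2], [3], [5]].
Step i=4: Q has 4 at row 4, column 1; remove 5 from row 4 of P and reverse-bump: 5 enters row 3 and ejects 3; 3 enters row 2 and ejects 2; 2 enters row 1 and ejects 1. So w(4) = 1. P is now [[2], [3], [5]].
Step i=3: Q has 3 at row 3, column 1; remove 5 from row 3 of P and reverse-bump: 5 enters row 2 and ejects 3; 3 enters row 1 and ejects 2. So w(3) = 2. P is now [[3], [5]].
Step i=2: Q has 2 at row 2, column 1; remove 5 from row 2 of P and reverse-bump: 5 enters row 1 and ejects 3. So w(2) = 3. P is now [[5]].
Step i=1: Q has 1 at row 1, column 1; remove that cell from P, ejecting 5. So w(1) = 5. P is now [].

So w = 5 3 2 1 4.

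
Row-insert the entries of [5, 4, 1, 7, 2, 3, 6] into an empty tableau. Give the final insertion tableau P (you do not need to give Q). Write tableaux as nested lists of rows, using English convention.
P = [[1, 2, 3, 6], [4, 7], [5]]

Insert 5: appended to row 1. P = [[5]].
Insert 4: 4 bumps 5 from row 1; 5 starts row 2. P = [[4], [5]].
Insert 1: 1 bumps 4 from row 1; 4 bumps 5 from row 2; 5 starts row 3. P = [[1], [4], [5]].
Insert 7: appended to row 1. P = [[1, 7], [4], [5]].
Insert 2: 2 bumps 7 from row 1; 7 appends to row 2. P = [[1, 2], [4, 7], [5]].
Insert 3: appended to row 1. P = [[1, 2, 3], [4, 7], [5]].
Insert 6: appended to row 1. P = [[1, 2, 3, 6], [4, 7], [5]].

So P = [[1, 2, 3, 6], [4, 7], [5]].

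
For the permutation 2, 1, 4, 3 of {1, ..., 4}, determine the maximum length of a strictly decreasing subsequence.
2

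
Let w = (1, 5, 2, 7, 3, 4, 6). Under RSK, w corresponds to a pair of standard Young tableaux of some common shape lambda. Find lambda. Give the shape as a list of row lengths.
[5, 2]

RSK row insertion gives P = [[1, 2, 3, 4, 6], [5, 7]], which has shape [5, 2].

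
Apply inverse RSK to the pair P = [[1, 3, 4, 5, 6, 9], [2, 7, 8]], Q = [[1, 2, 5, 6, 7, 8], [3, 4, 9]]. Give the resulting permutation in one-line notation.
Reverse the RSK construction: for i from n down to 1, find the cell of Q containing i, remove the entry at that cell from P, and reverse-bump it up through P; the value ejected from row 1 is w(i).

Step i=9: Q has 9 at row 2, column 3; remove 8 from row 2 of P and reverse-bump: 8 enters row 1 and ejects 6. So w(9) = 6. P is now [[1, 3, 4, 5, 8, 9], [2, 7]].
Step i=8: Q has 8 at row 1, column 6; remove that cell from P, ejecting 9. So w(8) = 9. P is now [[1, 3, 4, 5, 8], [2, 7]].
Step i=7: Q has 7 at row 1, column 5; remove that cell from P, ejecting 8. So w(7) = 8. P is now [[1, 3, 4, 5], [2, 7]].
Step i=6: Q has 6 at row 1, column 4; remove that cell from P, ejecting 5. So w(6) = 5. P is now [[1, 3, 4], [2, 7]].
Step i=5: Q has 5 at row 1, column 3; remove that cell from P, ejecting 4. So w(5) = 4. P is now [[1, 3], [2, 7]].
Step i=4: Q has 4 at row 2, column 2; remove 7 from row 2 of P and reverse-bump: 7 enters row 1 and ejects 3. So w(4) = 3. P is now [[1, 7], [2]].
Step i=3: Q has 3 at row 2, column 1; remove 2 from row 2 of P and reverse-bump: 2 enters row 1 and ejects 1. So w(3) = 1. P is now [[2, 7]].
Step i=2: Q has 2 at row 1, column 2; remove that cell from P, ejecting 7. So w(2) = 7. P is now [[2]].
Step i=1: Q has 1 at row 1, column 1; remove that cell from P, ejecting 2. So w(1) = 2. P is now [].

So w = 2 7 1 3 4 5 8 9 6.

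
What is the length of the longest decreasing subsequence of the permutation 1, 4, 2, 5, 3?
2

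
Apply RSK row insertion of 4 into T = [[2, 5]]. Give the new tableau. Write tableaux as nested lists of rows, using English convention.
[[2, 4], [5]]

In row 1, 4 replaces 5 (the leftmost entry greater than 4); 5 is bumped to row 2. 5 starts a new row 2. The new tableau is [[2, 4], [5]].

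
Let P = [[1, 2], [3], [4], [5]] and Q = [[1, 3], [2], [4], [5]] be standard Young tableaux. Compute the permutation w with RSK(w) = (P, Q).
5 1 4 3 2

Reverse RSK: for i = n, n-1, ..., 1, locate i in Q, remove the corresponding corner cell from P, and reverse-bump its entry up through P; the value ejected from row 1 is w(i).

So w = 5 1 4 3 2.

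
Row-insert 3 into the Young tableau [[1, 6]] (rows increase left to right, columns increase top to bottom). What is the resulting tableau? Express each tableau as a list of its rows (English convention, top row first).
In row 1, 3 replaces 6 (the leftmost entry greater than 3); 6 is bumped to row 2. 6 starts a new row 2. The new tableau is [[1, 3], [6]].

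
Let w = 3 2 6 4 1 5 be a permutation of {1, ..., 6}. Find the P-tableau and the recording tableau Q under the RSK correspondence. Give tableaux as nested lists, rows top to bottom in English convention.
P = [[1, 4, 5], [2, 6], [3]], Q = [[1, 3, 6], [2, 4], [5]]

Insert each entry of the permutation into P by Schensted row insertion, recording in Q the position of each new cell.

After inserting 3: P = [[3]].
After inserting 2: P = [[2], [3]].
After inserting 6: P = [[2, 6], [3]].
After inserting 4: P = [[2, 4], [3, 6]].
After inserting 1: P = [[1, 4], [2, 6], [3]].
After inserting 5: P = [[1, 4, 5], [2, 6], [3]].

So P = [[1, 4, 5], [2, 6], [3]], Q = [[1, 3, 6], [2, 4], [5]].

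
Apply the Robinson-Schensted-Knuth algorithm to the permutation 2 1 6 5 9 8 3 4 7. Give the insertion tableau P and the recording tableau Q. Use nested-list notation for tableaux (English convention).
Insert each entry of the permutation into P by Schensted row insertion, recording in Q the position of each new cell.

After inserting 2: P = [[2]].
After inserting 1: P = [[1], [2]].
After inserting 6: P = [[1, 6], [2]].
After inserting 5: P = [[1, 5], [2, 6]].
After inserting 9: P = [[1, 5, 9], [2, 6]].
After inserting 8: P = [[1, 5, 8], [2, 6, 9]].
After inserting 3: P = [[1, 3, 8], [2, 5, 9], [6]].
After inserting 4: P = [[1, 3, 4], [2, 5, 8], [6, 9]].
After inserting 7: P = [[1, 3, 4, 7], [2, 5, 8], [6, 9]].

So P = [[1, 3, 4, 7], [2, 5, 8], [6, 9]], Q = [[1, 3, 5, 9], [2, 4, 6], [7, 8]].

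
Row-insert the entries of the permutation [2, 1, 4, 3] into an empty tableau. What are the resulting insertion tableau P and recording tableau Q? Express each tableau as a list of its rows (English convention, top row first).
P = [[1, 3], [2, 4]], Q = [[1, 3], [2, 4]]

Insert each entry of the permutation into P by Schensted row insertion, recording in Q the position of each new cell.

Insert 2: appended to row 1. P = [[2]].
Insert 1: 1 bumps 2 from row 1; 2 starts row 2. P = [[1], [2]].
Insert 4: appended to row 1. P = [[1, 4], [2]].
Insert 3: 3 bumps 4 from row 1; 4 appends to row 2. P = [[1, 3], [2, 4]].

So P = [[1, 3], [2, 4]], Q = [[1, 3], [2, 4]].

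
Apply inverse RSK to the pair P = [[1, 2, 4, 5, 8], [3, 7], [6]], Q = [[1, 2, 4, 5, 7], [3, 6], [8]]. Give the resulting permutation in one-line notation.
Reverse the RSK construction: for i from n down to 1, find the cell of Q containing i, remove the entry at that cell from P, and reverse-bump it up through P; the value ejected from row 1 is w(i).

Step i=8: Q has 8 at row 3, column 1; remove 6 from row 3 of P and reverse-bump: 6 enters row 2 and ejects 3; 3 enters row 1 and ejects 2. So w(8) = 2. P is now [[1, 3, 4, 5, 8], [6, 7]].
Step i=7: Q has 7 at row 1, column 5; remove that cell from P, ejecting 8. So w(7) = 8. P is now [[1, 3, 4, 5], [6, 7]].
Step i=6: Q has 6 at row 2, column 2; remove 7 from row 2 of P and reverse-bump: 7 enters row 1 and ejects 5. So w(6) = 5. P is now [[1, 3, 4, 7], [6]].
Step i=5: Q has 5 at row 1, column 4; remove that cell from P, ejecting 7. So w(5) = 7. P is now [[1, 3, 4], [6]].
Step i=4: Q has 4 at row 1, column 3; remove that cell from P, ejecting 4. So w(4) = 4. P is now [[1, 3], [6]].
Step i=3: Q has 3 at row 2, column 1; remove 6 from row 2 of P and reverse-bump: 6 enters row 1 and ejects 3. So w(3) = 3. P is now [[1, 6]].
Step i=2: Q has 2 at row 1, column 2; remove that cell from P, ejecting 6. So w(2) = 6. P is now [[1]].
Step i=1: Q has 1 at row 1, column 1; remove that cell from P, ejecting 1. So w(1) = 1. P is now [].

So w = 1 6 3 4 7 5 8 2.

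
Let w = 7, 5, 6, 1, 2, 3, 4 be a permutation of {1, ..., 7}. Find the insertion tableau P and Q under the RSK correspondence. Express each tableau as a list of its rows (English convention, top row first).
Insert each entry of the permutation into P by Schensted row insertion, recording in Q the position of each new cell.

Insert 7: appended to row 1. P = [[7]].
Insert 5: 5 bumps 7 from row 1; 7 starts row 2. P = [[5], [7]].
Insert 6: appended to row 1. P = [[5, 6], [7]].
Insert 1: 1 bumps 5 from row 1; 5 bumps 7 from row 2; 7 starts row 3. P = [[1, 6], [5], [7]].
Insert 2: 2 bumps 6 from row 1; 6 appends to row 2. P = [[1, 2], [5, 6], [7]].
Insert 3: appended to row 1. P = [[1, 2, 3], [5, 6], [7]].
Insert 4: appended to row 1. P = [[1, 2, 3, 4], [5, 6], [7]].

So P = [[1, 2, 3, 4], [5, 6], [7]], Q = [[1, 3, 6, 7], [2, 5], [4]].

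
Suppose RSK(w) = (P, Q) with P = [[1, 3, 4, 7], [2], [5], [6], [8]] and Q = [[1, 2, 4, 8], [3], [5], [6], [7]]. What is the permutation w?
Reverse the RSK construction: for i from n down to 1, find the cell of Q containing i, remove the entry at that cell from P, and reverse-bump it up through P; the value ejected from row 1 is w(i).

Step i=8: Q has 8 at row 1, column 4; remove that cell from P, ejecting 7. So w(8) = 7. P is now [[1, 3, 4], [2], [5], [6], [8]].
Step i=7: Q has 7 at row 5, column 1; remove 8 from row 5 of P and reverse-bump: 8 enters row 4 and ejects 6; 6 enters row 3 and ejects 5; 5 enters row 2 and ejects 2; 2 enters row 1 and ejects 1. So w(7) = 1. P is now [[2, 3, 4], [5], [6], [8]].
Step i=6: Q has 6 at row 4, column 1; remove 8 from row 4 of P and reverse-bump: 8 enters row 3 and ejects 6; 6 enters row 2 and ejects 5; 5 enters row 1 and ejects 4. So w(6) = 4. P is now [[2, 3, 5], [6], [8]].
Step i=5: Q has 5 at row 3, column 1; remove 8 from row 3 of P and reverse-bump: 8 enters row 2 and ejects 6; 6 enters row 1 and ejects 5. So w(5) = 5. P is now [[2, 3, 6], [8]].
Step i=4: Q has 4 at row 1, column 3; remove that cell from P, ejecting 6. So w(4) = 6. P is now [[2, 3], [8]].
Step i=3: Q has 3 at row 2, column 1; remove 8 from row 2 of P and reverse-bump: 8 enters row 1 and ejects 3. So w(3) = 3. P is now [[2, 8]].
Step i=2: Q has 2 at row 1, column 2; remove that cell from P, ejecting 8. So w(2) = 8. P is now [[2]].
Step i=1: Q has 1 at row 1, column 1; remove that cell from P, ejecting 2. So w(1) = 2. P is now [].

So w = 2 8 3 6 5 4 1 7.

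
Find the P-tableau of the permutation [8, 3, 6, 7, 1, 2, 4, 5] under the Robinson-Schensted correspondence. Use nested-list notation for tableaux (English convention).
P = [[1, 2, 4, 5], [3, 6, 7], [8]]

Insert 8: appended to row 1. P = [[8]].
Insert 3: 3 bumps 8 from row 1; 8 starts row 2. P = [[3], [8]].
Insert 6: appended to row 1. P = [[3, 6], [8]].
Insert 7: appended to row 1. P = [[3, 6, 7], [8]].
Insert 1: 1 bumps 3 from row 1; 3 bumps 8 from row 2; 8 starts row 3. P = [[1, 6, 7], [3], [8]].
Insert 2: 2 bumps 6 from row 1; 6 appends to row 2. P = [[1, 2, 7], [3, 6], [8]].
Insert 4: 4 bumps 7 from row 1; 7 appends to row 2. P = [[1, 2, 4], [3, 6, 7], [8]].
Insert 5: appended to row 1. P = [[1, 2, 4, 5], [3, 6, 7], [8]].

So P = [[1, 2, 4, 5], [3, 6, 7], [8]].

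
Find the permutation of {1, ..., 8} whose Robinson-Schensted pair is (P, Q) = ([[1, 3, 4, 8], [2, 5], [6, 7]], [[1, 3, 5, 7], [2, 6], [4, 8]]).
6 2 3 1 7 5 8 4

Reverse RSK: for i = n, n-1, ..., 1, locate i in Q, remove the corresponding corner cell from P, and reverse-bump its entry up through P; the value ejected from row 1 is w(i).

So w = 6 2 3 1 7 5 8 4.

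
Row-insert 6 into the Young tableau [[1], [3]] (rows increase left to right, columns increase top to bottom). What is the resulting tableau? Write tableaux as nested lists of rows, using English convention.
[[1, 6], [3]]

6 is larger than every entry of row 1, so it is appended to row 1. The new tableau is [[1, 6], [3]].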